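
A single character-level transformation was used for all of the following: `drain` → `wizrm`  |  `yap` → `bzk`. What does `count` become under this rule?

Letters are reflected about the middle of the alphabet (position → 25−position): Atbash.
Applying it to count: c↔x, o↔l, u↔f, n↔m, t↔g.

xlfmg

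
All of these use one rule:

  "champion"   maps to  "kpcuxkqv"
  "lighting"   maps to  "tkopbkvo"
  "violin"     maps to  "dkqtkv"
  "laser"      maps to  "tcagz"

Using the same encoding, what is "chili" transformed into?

kpktk

Vowels shift forward by 2 and consonants shift forward by 8.
For chili: c(cons)+8=k, h(cons)+8=p, i(vowel)+2=k, l(cons)+8=t, i(vowel)+2=k.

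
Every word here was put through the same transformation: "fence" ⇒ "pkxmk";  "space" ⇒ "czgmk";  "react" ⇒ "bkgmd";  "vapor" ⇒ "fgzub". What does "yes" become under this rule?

The shift depends on letter class: consonant f→p is +10, but vowel e→k is +6. Two shifts are in play — +6 for a/e/i/o/u, +10 for every other letter.
For yes: y(cons)+10=i, e(vowel)+6=k, s(cons)+10=c.

ikc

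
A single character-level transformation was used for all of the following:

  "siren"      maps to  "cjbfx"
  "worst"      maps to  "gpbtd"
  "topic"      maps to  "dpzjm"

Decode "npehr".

dough

Shifts by position in siren: pos 0: s→c (+10), pos 1: i→j (+1), pos 2: r→b (+10), pos 3: e→f (+1) — repeating every 2. It's a Vigenère-style cipher with numeric key [10,1]: position i shifts by key[i mod 2].
Decoding npehr: n−10=d, p−1=o, e−10=u, h−1=g, r−10=h.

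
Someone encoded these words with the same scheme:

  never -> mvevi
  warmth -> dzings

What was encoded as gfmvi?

Each pair mirrors across the alphabet (n↔m, e↔v, v↔e): positions sum to 25. Each letter is replaced by its mirror in the alphabet: a↔z, b↔y, c↔x, and so on (the Atbash cipher).
Undoing it on gfmvi: g↔t, f↔u, m↔n, v↔e, i↔r.

tuner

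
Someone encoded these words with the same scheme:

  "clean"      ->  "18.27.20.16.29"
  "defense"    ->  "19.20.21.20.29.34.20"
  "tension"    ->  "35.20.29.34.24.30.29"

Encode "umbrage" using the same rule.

c is letter #3 and maps to 18: an offset of 15. The number is (letter's place in the alphabet, a=1) + 15.
On umbrage: u=21→36, m=13→28, b=2→17, r=18→33, a=1→16, g=7→22, e=5→20.

36.28.17.33.16.22.20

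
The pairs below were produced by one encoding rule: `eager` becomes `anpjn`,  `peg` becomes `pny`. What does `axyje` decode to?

The word is reversed, then every letter is shifted forward by 9.
Reversing it on axyje: shift back: a−9=r, x−9=o, y−9=p, j−9=a, e−9=v → ropav; then reverse → vapor.

vapor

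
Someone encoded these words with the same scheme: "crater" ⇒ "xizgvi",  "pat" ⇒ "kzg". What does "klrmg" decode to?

Each pair mirrors across the alphabet (c↔x, r↔i, a↔z): positions sum to 25. Letters are reflected about the middle of the alphabet (position → 25−position): Atbash.
Undoing it on klrmg: k↔p, l↔o, r↔i, m↔n, g↔t.

point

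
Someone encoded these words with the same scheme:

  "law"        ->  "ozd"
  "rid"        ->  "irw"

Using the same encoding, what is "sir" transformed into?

Each pair mirrors across the alphabet (l↔o, a↔z, w↔d): positions sum to 25. This is the alphabet-reversal cipher (Atbash): a becomes z, b becomes y, etc.
On sir: s↔h, i↔r, r↔i.

hri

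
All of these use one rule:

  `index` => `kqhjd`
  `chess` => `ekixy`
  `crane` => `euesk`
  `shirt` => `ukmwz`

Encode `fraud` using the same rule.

huezj

In index: i→k is +2, n→q is +3, d→h is +4, e→j is +5 — the shift increases by 1 each position. Letter i (0-indexed) is shifted by i+2, so successive shifts are 2, 3, 4, ….
On fraud: f+2=h, r+3=u, a+4=e, u+5=z, d+6=j.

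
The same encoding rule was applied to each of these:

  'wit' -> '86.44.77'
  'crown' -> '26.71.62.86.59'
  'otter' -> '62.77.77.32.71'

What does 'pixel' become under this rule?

65.44.89.32.53

Each letter becomes 3×(its alphabet position, a=1..z=26) + 17.
On pixel: p=16→65, i=9→44, x=24→89, e=5→32, l=12→53.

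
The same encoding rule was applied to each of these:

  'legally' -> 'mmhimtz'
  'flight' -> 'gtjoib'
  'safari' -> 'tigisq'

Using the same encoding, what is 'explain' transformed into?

ffqtbqo

Shifts by position in legally: pos 0: l→m (+1), pos 1: e→m (+8), pos 2: g→h (+1), pos 3: a→i (+8) — repeating every 2. A repeating key of period 2 is used — shifts +1, +8 over and over.
On explain: e+1=f, x+8=f, p+1=q, l+8=t, a+1=b, i+8=q, n+1=o.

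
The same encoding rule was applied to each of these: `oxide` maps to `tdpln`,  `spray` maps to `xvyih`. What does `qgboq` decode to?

laugh

Each letter shifts forward by (position + 5), i.e. 5, 6, 7, … — the shift grows by one for each successive letter.
Decoding qgboq: q−5=l, g−6=a, b−7=u, o−8=g, q−9=h.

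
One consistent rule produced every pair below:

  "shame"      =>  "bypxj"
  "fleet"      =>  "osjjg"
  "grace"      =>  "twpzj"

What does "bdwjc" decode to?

siren

Each letter's alphabet position (a=0..z=25) is mapped through 5·x+15 mod 26 — an affine cipher.
Decoding bdwjc: b(1)→21·(1−15)≡18=s; d(3)→21·(3−15)≡8=i; w(22)→21·(22−15)≡17=r; j(9)→21·(9−15)≡4=e; c(2)→21·(2−15)≡13=n (all mod 26).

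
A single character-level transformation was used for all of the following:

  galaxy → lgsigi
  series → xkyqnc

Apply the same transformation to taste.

ygzbn

In galaxy: g→l is +5, a→g is +6, l→s is +7, a→i is +8 — the shift increases by 1 each position. Letter i (0-indexed) is shifted by i+5, so successive shifts are 5, 6, 7, ….
Applying it to taste: t+5=y, a+6=g, s+7=z, t+8=b, e+9=n.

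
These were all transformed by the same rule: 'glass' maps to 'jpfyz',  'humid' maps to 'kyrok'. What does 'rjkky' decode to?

offer

The shift increases by 1 at each position, starting from +3: 3, 4, 5, ….
Undoing it on rjkky: r−3=o, j−4=f, k−5=f, k−6=e, y−7=r.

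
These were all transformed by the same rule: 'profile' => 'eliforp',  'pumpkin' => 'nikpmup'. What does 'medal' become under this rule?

It's just the letters in reverse order.
For medal: reverse → ladem.

ladem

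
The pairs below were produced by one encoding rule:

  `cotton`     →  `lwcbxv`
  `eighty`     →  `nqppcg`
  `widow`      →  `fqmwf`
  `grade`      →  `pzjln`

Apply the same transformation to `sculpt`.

bkdtyb

Shifts by position in cotton: pos 0: c→l (+9), pos 1: o→w (+8), pos 2: t→c (+9), pos 3: t→b (+8) — repeating every 2. The shifts repeat in a cycle of length 2: positions 0,1,… shift by +9, +8, then the pattern repeats.
Applying it to sculpt: s+9=b, c+8=k, u+9=d, l+8=t, p+9=y, t+8=b.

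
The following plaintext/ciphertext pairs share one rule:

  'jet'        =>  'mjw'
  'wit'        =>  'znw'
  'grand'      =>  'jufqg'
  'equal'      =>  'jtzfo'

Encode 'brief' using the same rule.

The shift depends on letter class: consonant j→m is +3, but vowel e→j is +5. The rule splits by letter class: vowels +5, consonants +3.
On brief: b(cons)+3=e, r(cons)+3=u, i(vowel)+5=n, e(vowel)+5=j, f(cons)+3=i.

eunji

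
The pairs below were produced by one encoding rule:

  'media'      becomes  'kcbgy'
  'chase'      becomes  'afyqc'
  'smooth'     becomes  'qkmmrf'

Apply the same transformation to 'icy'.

Compare letters: m→k is +24, e→c is +24, d→b is +24 — a constant shift. Every letter moves 24 places later in the alphabet, wrapping around z→a.
Applying it to icy: i+24=g, c+24=a, y+24=w.

gaw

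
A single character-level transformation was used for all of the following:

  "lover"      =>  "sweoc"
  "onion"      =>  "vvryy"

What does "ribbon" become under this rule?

yqklzz

The shift increases by 1 at each position, starting from +7: 7, 8, 9, ….
On ribbon: r+7=y, i+8=q, b+9=k, b+10=l, o+11=z, n+12=z.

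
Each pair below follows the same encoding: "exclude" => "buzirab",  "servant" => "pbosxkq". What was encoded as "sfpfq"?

Compare letters: e→b is +23, x→u is +23, c→z is +23 — a constant shift. It's a constant shift of +23 (ROT23).
Reversing it on sfpfq: s−23=v, f−23=i, p−23=s, f−23=i, q−23=t.

visit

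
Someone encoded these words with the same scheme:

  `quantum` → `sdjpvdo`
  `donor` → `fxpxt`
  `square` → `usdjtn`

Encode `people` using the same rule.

Vowels shift forward by 9 and consonants shift forward by 2.
On people: p(cons)+2=r, e(vowel)+9=n, o(vowel)+9=x, p(cons)+2=r, l(cons)+2=n, e(vowel)+9=n.

rnxrnn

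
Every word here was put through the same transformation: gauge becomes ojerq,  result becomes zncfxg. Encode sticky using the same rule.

The shift increases by 1 at each position, starting from +8: 8, 9, 10, ….
On sticky: s+8=a, t+9=c, i+10=s, c+11=n, k+12=w, y+13=l.

acsnwl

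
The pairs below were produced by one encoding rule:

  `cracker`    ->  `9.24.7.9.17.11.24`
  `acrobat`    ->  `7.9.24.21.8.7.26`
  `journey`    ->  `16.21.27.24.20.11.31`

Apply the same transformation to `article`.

The number is (letter's place in the alphabet, a=1) + 6.
Applying it to article: a=1→7, r=18→24, t=20→26, i=9→15, c=3→9, l=12→18, e=5→11.

7.24.26.15.9.18.11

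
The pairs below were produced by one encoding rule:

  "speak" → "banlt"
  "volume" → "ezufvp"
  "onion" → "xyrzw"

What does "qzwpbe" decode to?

The shifts repeat in a cycle of length 2: positions 0,1,… shift by +9, +11, then the pattern repeats.
Decoding qzwpbe: q−9=h, z−11=o, w−9=n, p−11=e, b−9=s, e−11=t.

honest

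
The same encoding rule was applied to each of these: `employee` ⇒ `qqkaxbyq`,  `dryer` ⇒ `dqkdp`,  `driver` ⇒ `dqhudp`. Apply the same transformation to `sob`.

nae

The output letters match the input read backwards, each shifted +12: employee reversed is eeyolpme. Two steps: reverse the string, then apply a Caesar shift of +12.
For sob: reverse → bos; then shift: b+12=n, o+12=a, s+12=e.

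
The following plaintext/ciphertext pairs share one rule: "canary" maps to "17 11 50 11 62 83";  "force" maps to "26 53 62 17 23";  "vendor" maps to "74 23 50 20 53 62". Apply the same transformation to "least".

44 23 11 65 68

c(#3)→17 and a(#1)→11: differences scale by 3, so n = 3·pos + 8. The formula is n = 3×(alphabet index, a=1) + 8.
Applying it to least: l=12→44, e=5→23, a=1→11, s=19→65, t=20→68.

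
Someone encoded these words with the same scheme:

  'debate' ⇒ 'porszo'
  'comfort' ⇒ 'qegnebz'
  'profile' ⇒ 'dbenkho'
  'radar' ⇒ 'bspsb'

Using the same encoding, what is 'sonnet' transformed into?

aeffoz

d(3)→p(15) and e(4)→o(14) fit y≡25x+18 (mod 26); the inverse of 25 mod 26 is 25. Each letter's alphabet position (a=0..z=25) is mapped through 25·x+18 mod 26 — an affine cipher.
On sonnet: s(18)→25·18+18≡0=a; o(14)→25·14+18≡4=e; n(13)→25·13+18≡5=f; n(13)→25·13+18≡5=f; e(4)→25·4+18≡14=o; t(19)→25·19+18≡25=z (all mod 26).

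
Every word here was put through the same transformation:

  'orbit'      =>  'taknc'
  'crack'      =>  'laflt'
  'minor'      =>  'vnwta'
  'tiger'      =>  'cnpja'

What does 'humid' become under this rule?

The shift depends on letter class: consonant r→a is +9, but vowel o→t is +5. The rule splits by letter class: vowels +5, consonants +9.
For humid: h(cons)+9=q, u(vowel)+5=z, m(cons)+9=v, i(vowel)+5=n, d(cons)+9=m.

qzvnm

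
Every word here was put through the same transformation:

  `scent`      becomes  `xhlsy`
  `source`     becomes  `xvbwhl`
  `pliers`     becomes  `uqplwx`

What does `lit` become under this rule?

The shift depends on letter class: consonant s→x is +5, but vowel e→l is +7. Two shifts are in play — +7 for a/e/i/o/u, +5 for every other letter.
For lit: l(cons)+5=q, i(vowel)+7=p, t(cons)+5=y.

qpy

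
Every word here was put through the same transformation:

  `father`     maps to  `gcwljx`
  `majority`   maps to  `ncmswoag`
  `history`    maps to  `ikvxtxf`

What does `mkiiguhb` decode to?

In father: f→g is +1, a→c is +2, t→w is +3, h→l is +4 — the shift increases by 1 each position. Letter i (0-indexed) is shifted by i+1, so successive shifts are 1, 2, 3, ….
Undoing it on mkiiguhb: m−1=l, k−2=i, i−3=f, i−4=e, g−5=b, u−6=o, h−7=a, b−8=t.

lifeboat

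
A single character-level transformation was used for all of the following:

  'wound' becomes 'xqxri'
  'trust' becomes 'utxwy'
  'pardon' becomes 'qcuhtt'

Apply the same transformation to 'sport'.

trrvy

In wound: w→x is +1, o→q is +2, u→x is +3, n→r is +4 — the shift increases by 1 each position. Letter i (0-indexed) is shifted by i+1, so successive shifts are 1, 2, 3, ….
On sport: s+1=t, p+2=r, o+3=r, r+4=v, t+5=y.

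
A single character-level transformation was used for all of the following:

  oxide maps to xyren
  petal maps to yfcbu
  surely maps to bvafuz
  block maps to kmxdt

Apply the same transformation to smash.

Shifts by position in oxide: pos 0: o→x (+9), pos 1: x→y (+1), pos 2: i→r (+9), pos 3: d→e (+1) — repeating every 2. It's a Vigenère-style cipher with numeric key [9,1]: position i shifts by key[i mod 2].
Applying it to smash: s+9=b, m+1=n, a+9=j, s+1=t, h+9=q.

bnjtq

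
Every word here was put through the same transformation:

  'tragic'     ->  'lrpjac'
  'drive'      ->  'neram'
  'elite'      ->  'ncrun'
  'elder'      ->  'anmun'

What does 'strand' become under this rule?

mwjacb

The output letters match the input read backwards, each shifted +9: tragic reversed is cigart. Read the word backwards and shift each letter +9.
Applying it to strand: reverse → dnarts; then shift: d+9=m, n+9=w, a+9=j, r+9=a, t+9=c, s+9=b.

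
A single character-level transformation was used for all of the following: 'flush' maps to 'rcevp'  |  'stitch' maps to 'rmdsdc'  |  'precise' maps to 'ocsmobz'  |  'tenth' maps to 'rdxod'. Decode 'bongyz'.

Two steps: reverse the string, then apply a Caesar shift of +10.
Undoing it on bongyz: shift back: b−10=r, o−10=e, n−10=d, g−10=w, y−10=o, z−10=p → redwop; then reverse → powder.

powder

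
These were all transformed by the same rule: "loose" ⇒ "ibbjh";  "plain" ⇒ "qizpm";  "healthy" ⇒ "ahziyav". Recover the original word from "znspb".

l(11)→i(8) and o(14)→b(1) fit y≡15x+25 (mod 26); the inverse of 15 mod 26 is 7. Each letter's alphabet position (a=0..z=25) is mapped through 15·x+25 mod 26 — an affine cipher.
Reversing it on znspb: z(25)→7·(25−25)≡0=a; n(13)→7·(13−25)≡20=u; s(18)→7·(18−25)≡3=d; p(15)→7·(15−25)≡8=i; b(1)→7·(1−25)≡14=o (all mod 26).

audio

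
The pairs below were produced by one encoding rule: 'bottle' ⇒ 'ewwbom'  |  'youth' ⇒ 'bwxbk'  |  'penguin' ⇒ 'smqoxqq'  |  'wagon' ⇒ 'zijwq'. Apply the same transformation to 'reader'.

Shifts by position in bottle: pos 0: b→e (+3), pos 1: o→w (+8), pos 2: t→w (+3), pos 3: t→b (+8) — repeating every 2. A repeating key of period 2 is used — shifts +3, +8 over and over.
On reader: r+3=u, e+8=m, a+3=d, d+8=l, e+3=h, r+8=z.

umdlhz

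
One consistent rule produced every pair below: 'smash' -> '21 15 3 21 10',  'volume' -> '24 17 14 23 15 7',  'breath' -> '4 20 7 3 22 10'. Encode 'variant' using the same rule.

s is letter #19 and maps to 21: an offset of 2. The number is (letter's place in the alphabet, a=1) + 2.
On variant: v=22→24, a=1→3, r=18→20, i=9→11, a=1→3, n=14→16, t=20→22.

24 3 20 11 3 16 22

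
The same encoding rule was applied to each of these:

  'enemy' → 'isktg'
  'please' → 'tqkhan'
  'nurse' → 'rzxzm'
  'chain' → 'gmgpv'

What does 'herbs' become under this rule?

ljxia

In enemy: e→i is +4, n→s is +5, e→k is +6, m→t is +7 — the shift increases by 1 each position. Letter i (0-indexed) is shifted by i+4, so successive shifts are 4, 5, 6, ….
For herbs: h+4=l, e+5=j, r+6=x, b+7=i, s+8=a.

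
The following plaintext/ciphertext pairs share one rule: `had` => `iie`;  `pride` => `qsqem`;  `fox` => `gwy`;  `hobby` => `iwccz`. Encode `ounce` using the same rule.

wcodm

The shift depends on letter class: consonant h→i is +1, but vowel a→i is +8. The rule splits by letter class: vowels +8, consonants +1.
For ounce: o(vowel)+8=w, u(vowel)+8=c, n(cons)+1=o, c(cons)+1=d, e(vowel)+8=m.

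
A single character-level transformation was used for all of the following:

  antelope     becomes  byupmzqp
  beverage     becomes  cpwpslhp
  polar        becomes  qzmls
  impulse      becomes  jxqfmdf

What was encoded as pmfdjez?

Shifts by position in antelope: pos 0: a→b (+1), pos 1: n→y (+11), pos 2: t→u (+1), pos 3: e→p (+11) — repeating every 2. The shifts repeat in a cycle of length 2: positions 0,1,… shift by +1, +11, then the pattern repeats.
Undoing it on pmfdjez: p−1=o, m−11=b, f−1=e, d−11=s, j−1=i, e−11=t, z−1=y.

obesity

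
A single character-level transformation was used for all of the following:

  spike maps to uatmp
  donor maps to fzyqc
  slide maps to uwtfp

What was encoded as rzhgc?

Shifts by position in spike: pos 0: s→u (+2), pos 1: p→a (+11), pos 2: i→t (+11), pos 3: k→m (+2), pos 4: e→p (+11) — repeating every 3. It's a Vigenère-style cipher with numeric key [2,11,11]: position i shifts by key[i mod 3].
Reversing it on rzhgc: r−2=p, z−11=o, h−11=w, g−2=e, c−11=r.

power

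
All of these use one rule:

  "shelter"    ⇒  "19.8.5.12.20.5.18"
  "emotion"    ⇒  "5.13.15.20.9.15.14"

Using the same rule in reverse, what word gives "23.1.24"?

wax

s is letter #19 and maps to 19: an offset of 0. Each letter is replaced by its alphabet position (a=1, b=2, …, z=26).
Decoding 23.1.24: 23=w, 1=a, 24=x.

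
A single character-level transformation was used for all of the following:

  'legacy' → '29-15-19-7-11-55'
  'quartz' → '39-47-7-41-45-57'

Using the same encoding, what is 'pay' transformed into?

The formula is n = 2×(alphabet index, a=1) + 5.
On pay: p=16→37, a=1→7, y=25→55.

37-7-55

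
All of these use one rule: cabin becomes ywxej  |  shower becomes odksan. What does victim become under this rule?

reypei

Compare letters: c→y is +22, a→w is +22, b→x is +22 — a constant shift. It's a constant shift of +22 (ROT22).
On victim: v+22=r, i+22=e, c+22=y, t+22=p, i+22=e, m+22=i.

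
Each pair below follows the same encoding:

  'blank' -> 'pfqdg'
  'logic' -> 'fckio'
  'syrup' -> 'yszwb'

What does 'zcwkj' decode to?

This is an affine cipher: with a=0,…,z=25, each position x becomes (25x+16) mod 26.
Decoding zcwkj: z(25)→25·(25−16)≡17=r; c(2)→25·(2−16)≡14=o; w(22)→25·(22−16)≡20=u; k(10)→25·(10−16)≡6=g; j(9)→25·(9−16)≡7=h (all mod 26).

rough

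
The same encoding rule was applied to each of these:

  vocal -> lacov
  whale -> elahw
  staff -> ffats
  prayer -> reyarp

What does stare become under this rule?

erats

The output letters match the input read backwards: vocal reversed is lacov. It's just the letters in reverse order.
Applying it to stare: reverse → erats.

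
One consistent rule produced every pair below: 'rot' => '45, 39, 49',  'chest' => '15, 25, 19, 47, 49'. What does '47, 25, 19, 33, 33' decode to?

shell

With a=1..z=26, the number is 2·pos + 9.
Decoding 47, 25, 19, 33, 33: 47→(47−9)÷2=19=s, 25→(25−9)÷2=8=h, 19→(19−9)÷2=5=e, 33→(33−9)÷2=12=l, 33→(33−9)÷2=12=l.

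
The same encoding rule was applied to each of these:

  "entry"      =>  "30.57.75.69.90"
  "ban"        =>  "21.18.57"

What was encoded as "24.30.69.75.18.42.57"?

certain

e(#5)→30 and n(#14)→57: differences scale by 3, so n = 3·pos + 15. The formula is n = 3×(alphabet index, a=1) + 15.
Decoding 24.30.69.75.18.42.57: 24→(24−15)÷3=3=c, 30→(30−15)÷3=5=e, 69→(69−15)÷3=18=r, 75→(75−15)÷3=20=t, 18→(18−15)÷3=1=a, 42→(42−15)÷3=9=i, 57→(57−15)÷3=14=n.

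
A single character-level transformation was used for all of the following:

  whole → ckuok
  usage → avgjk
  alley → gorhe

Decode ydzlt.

A repeating key of period 2 is used — shifts +6, +3 over and over.
Decoding ydzlt: y−6=s, d−3=a, z−6=t, l−3=i, t−6=n.

satin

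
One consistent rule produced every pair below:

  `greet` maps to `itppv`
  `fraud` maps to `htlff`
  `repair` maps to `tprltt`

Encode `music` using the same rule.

ofute

The shift depends on letter class: consonant g→i is +2, but vowel e→p is +11. Two shifts are in play — +11 for a/e/i/o/u, +2 for every other letter.
On music: m(cons)+2=o, u(vowel)+11=f, s(cons)+2=u, i(vowel)+11=t, c(cons)+2=e.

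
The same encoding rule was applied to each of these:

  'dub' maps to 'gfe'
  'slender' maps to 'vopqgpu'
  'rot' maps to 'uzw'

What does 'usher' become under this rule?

Two shifts are in play — +11 for a/e/i/o/u, +3 for every other letter.
For usher: u(vowel)+11=f, s(cons)+3=v, h(cons)+3=k, e(vowel)+11=p, r(cons)+3=u.

fvkpu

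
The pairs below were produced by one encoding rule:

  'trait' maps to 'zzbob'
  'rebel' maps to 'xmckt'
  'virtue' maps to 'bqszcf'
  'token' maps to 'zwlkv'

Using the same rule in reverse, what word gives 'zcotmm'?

tunnel

Shifts by position in trait: pos 0: t→z (+6), pos 1: r→z (+8), pos 2: a→b (+1), pos 3: i→o (+6), pos 4: t→b (+8) — repeating every 3. A repeating key of period 3 is used — shifts +6, +8, +1 over and over.
Decoding zcotmm: z−6=t, c−8=u, o−1=n, t−6=n, m−8=e, m−1=l.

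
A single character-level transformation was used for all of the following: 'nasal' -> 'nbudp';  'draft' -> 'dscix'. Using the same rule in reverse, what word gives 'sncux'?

The shift increases by 1 at each position, starting from +0: 0, 1, 2, ….
Decoding sncux: s−0=s, n−1=m, c−2=a, u−3=r, x−4=t.

smart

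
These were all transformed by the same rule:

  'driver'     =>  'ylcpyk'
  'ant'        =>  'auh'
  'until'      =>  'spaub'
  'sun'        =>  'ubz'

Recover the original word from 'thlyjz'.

scream

Two steps: reverse the string, then apply a Caesar shift of +7.
Reversing it on thlyjz: shift back: t−7=m, h−7=a, l−7=e, y−7=r, j−7=c, z−7=s → maercs; then reverse → scream.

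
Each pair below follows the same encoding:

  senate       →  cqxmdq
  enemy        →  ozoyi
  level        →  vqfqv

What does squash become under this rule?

Shifts by position in senate: pos 0: s→c (+10), pos 1: e→q (+12), pos 2: n→x (+10), pos 3: a→m (+12) — repeating every 2. It's a Vigenère-style cipher with numeric key [10,12]: position i shifts by key[i mod 2].
Applying it to squash: s+10=c, q+12=c, u+10=e, a+12=m, s+10=c, h+12=t.

ccemct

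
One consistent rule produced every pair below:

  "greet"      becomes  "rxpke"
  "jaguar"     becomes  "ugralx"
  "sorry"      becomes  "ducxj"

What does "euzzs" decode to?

Shifts by position in greet: pos 0: g→r (+11), pos 1: r→x (+6), pos 2: e→p (+11), pos 3: e→k (+6) — repeating every 2. It's a Vigenère-style cipher with numeric key [11,6]: position i shifts by key[i mod 2].
Reversing it on euzzs: e−11=t, u−6=o, z−11=o, z−6=t, s−11=h.

tooth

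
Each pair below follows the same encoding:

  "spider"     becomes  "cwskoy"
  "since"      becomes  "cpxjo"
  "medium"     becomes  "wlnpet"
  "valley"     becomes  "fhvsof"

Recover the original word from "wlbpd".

merit

Shifts by position in spider: pos 0: s→c (+10), pos 1: p→w (+7), pos 2: i→s (+10), pos 3: d→k (+7) — repeating every 2. A repeating key of period 2 is used — shifts +10, +7 over and over.
Reversing it on wlbpd: w−10=m, l−7=e, b−10=r, p−7=i, d−10=t.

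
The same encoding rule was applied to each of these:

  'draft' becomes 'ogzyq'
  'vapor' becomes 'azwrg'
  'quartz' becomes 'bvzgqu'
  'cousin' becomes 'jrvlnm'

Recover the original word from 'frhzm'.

woman

d(3)→o(14) and r(17)→g(6) fit y≡5x+25 (mod 26); the inverse of 5 mod 26 is 21. Each letter's alphabet position (a=0..z=25) is mapped through 5·x+25 mod 26 — an affine cipher.
Undoing it on frhzm: f(5)→21·(5−25)≡22=w; r(17)→21·(17−25)≡14=o; h(7)→21·(7−25)≡12=m; z(25)→21·(25−25)≡0=a; m(12)→21·(12−25)≡13=n (all mod 26).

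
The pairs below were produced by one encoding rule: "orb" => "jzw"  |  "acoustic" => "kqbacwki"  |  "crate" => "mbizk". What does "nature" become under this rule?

The output letters match the input read backwards, each shifted +8: orb reversed is bro. Two steps: reverse the string, then apply a Caesar shift of +8.
For nature: reverse → erutan; then shift: e+8=m, r+8=z, u+8=c, t+8=b, a+8=i, n+8=v.

mzcbiv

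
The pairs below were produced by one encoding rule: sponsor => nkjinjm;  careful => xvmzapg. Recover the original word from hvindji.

mansion

Compare letters: s→n is +21, p→k is +21, o→j is +21 — a constant shift. Each letter is shifted forward by 21 in the alphabet (a Caesar shift of +21).
Decoding hvindji: h−21=m, v−21=a, i−21=n, n−21=s, d−21=i, j−21=o, i−21=n.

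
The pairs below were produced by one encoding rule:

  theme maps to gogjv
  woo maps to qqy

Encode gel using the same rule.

ngi

The word is reversed, then every letter is shifted forward by 2.
Applying it to gel: reverse → leg; then shift: l+2=n, e+2=g, g+2=i.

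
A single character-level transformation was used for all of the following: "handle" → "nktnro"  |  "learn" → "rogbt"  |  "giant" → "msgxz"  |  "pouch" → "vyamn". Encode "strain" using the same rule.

ydxkox

The shifts repeat in a cycle of length 2: positions 0,1,… shift by +6, +10, then the pattern repeats.
On strain: s+6=y, t+10=d, r+6=x, a+10=k, i+6=o, n+10=x.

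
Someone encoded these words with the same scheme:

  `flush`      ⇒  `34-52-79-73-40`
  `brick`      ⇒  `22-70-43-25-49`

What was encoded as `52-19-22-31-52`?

f(#6)→34 and l(#12)→52: differences scale by 3, so n = 3·pos + 16. The formula is n = 3×(alphabet index, a=1) + 16.
Undoing it on 52-19-22-31-52: 52→(52−16)÷3=12=l, 19→(19−16)÷3=1=a, 22→(22−16)÷3=2=b, 31→(31−16)÷3=5=e, 52→(52−16)÷3=12=l.

label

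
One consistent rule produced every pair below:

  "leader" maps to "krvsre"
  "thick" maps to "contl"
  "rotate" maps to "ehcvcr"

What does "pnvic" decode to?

l(11)→k(10) and e(4)→r(17) fit y≡25x+21 (mod 26); the inverse of 25 mod 26 is 25. This is an affine cipher: with a=0,…,z=25, each position x becomes (25x+21) mod 26.
Reversing it on pnvic: p(15)→25·(15−21)≡6=g; n(13)→25·(13−21)≡8=i; v(21)→25·(21−21)≡0=a; i(8)→25·(8−21)≡13=n; c(2)→25·(2−21)≡19=t (all mod 26).

giant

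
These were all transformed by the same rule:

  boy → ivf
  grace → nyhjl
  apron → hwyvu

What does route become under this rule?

yvbal

Compare letters: b→i is +7, o→v is +7, y→f is +7 — a constant shift. Each letter is shifted forward by 7 in the alphabet (a Caesar shift of +7).
For route: r+7=y, o+7=v, u+7=b, t+7=a, e+7=l.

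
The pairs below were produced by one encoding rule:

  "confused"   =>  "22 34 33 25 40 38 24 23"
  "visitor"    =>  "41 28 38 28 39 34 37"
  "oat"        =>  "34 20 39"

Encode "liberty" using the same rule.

31 28 21 24 37 39 44

c is letter #3 and maps to 22: an offset of 19. The number is (letter's place in the alphabet, a=1) + 19.
Applying it to liberty: l=12→31, i=9→28, b=2→21, e=5→24, r=18→37, t=20→39, y=25→44.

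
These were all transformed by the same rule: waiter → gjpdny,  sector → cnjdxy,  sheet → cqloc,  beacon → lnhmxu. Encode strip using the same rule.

Shifts by position in waiter: pos 0: w→g (+10), pos 1: a→j (+9), pos 2: i→p (+7), pos 3: t→d (+10), pos 4: e→n (+9), pos 5: r→y (+7) — repeating every 3. It's a Vigenère-style cipher with numeric key [10,9,7]: position i shifts by key[i mod 3].
For strip: s+10=c, t+9=c, r+7=y, i+10=s, p+9=y.

ccysy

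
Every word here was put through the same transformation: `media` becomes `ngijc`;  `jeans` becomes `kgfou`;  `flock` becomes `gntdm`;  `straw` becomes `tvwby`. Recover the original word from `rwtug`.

Shifts by position in media: pos 0: m→n (+1), pos 1: e→g (+2), pos 2: d→i (+5), pos 3: i→j (+1), pos 4: a→c (+2) — repeating every 3. It's a Vigenère-style cipher with numeric key [1,2,5]: position i shifts by key[i mod 3].
Reversing it on rwtug: r−1=q, w−2=u, t−5=o, u−1=t, g−2=e.

quote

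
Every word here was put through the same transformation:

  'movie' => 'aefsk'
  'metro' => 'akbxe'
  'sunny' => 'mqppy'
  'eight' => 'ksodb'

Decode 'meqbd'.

m(12)→a(0) and o(14)→e(4) fit y≡15x+2 (mod 26); the inverse of 15 mod 26 is 7. Treating letters as 0–25, the rule is x ↦ 15x + 2 (mod 26).
Undoing it on meqbd: m(12)→7·(12−2)≡18=s; e(4)→7·(4−2)≡14=o; q(16)→7·(16−2)≡20=u; b(1)→7·(1−2)≡19=t; d(3)→7·(3−2)≡7=h (all mod 26).

south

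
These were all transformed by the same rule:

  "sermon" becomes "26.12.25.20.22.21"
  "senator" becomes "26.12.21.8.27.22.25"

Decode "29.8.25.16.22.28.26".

Letters become their 1-based position plus 7 (so a→8, b→9, …).
Reversing it on 29.8.25.16.22.28.26: 29→(29−7)÷1=22=v, 8→(8−7)÷1=1=a, 25→(25−7)÷1=18=r, 16→(16−7)÷1=9=i, 22→(22−7)÷1=15=o, 28→(28−7)÷1=21=u, 26→(26−7)÷1=19=s.

various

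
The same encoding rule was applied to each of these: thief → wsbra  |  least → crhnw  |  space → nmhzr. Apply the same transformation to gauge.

jhfjr

Treating letters as 0–25, the rule is x ↦ 9x + 7 (mod 26).
For gauge: g(6)→9·6+7≡9=j; a(0)→9·0+7≡7=h; u(20)→9·20+7≡5=f; g(6)→9·6+7≡9=j; e(4)→9·4+7≡17=r (all mod 26).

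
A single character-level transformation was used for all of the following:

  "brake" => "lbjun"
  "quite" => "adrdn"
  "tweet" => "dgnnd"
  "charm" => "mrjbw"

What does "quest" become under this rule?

The rule splits by letter class: vowels +9, consonants +10.
Applying it to quest: q(cons)+10=a, u(vowel)+9=d, e(vowel)+9=n, s(cons)+10=c, t(cons)+10=d.

adncd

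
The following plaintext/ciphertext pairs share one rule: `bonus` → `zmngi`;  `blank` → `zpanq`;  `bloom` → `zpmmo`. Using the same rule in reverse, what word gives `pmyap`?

local

b(1)→z(25) and o(14)→m(12) fit y≡25x+0 (mod 26); the inverse of 25 mod 26 is 25. Each letter's alphabet position (a=0..z=25) is mapped through 25·x+0 mod 26 — an affine cipher.
Undoing it on pmyap: p(15)→25·(15−0)≡11=l; m(12)→25·(12−0)≡14=o; y(24)→25·(24−0)≡2=c; a(0)→25·(0−0)≡0=a; p(15)→25·(15−0)≡11=l (all mod 26).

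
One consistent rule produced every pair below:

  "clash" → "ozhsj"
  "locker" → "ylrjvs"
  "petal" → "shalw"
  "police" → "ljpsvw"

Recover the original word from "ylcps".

The output letters match the input read backwards, each shifted +7: clash reversed is hsalc. Two steps: reverse the string, then apply a Caesar shift of +7.
Decoding ylcps: shift back: y−7=r, l−7=e, c−7=v, p−7=i, s−7=l → revil; then reverse → liver.

liver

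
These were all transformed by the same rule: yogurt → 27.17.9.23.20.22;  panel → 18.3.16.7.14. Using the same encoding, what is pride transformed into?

18.20.11.6.7

y is letter #25 and maps to 27: an offset of 2. Each letter is replaced by its alphabet position (a=1..z=26) + 2.
For pride: p=16→18, r=18→20, i=9→11, d=4→6, e=5→7.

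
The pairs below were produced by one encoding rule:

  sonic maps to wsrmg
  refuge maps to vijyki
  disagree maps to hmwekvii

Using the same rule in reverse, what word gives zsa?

Every letter moves 4 places later in the alphabet, wrapping around z→a.
Undoing it on zsa: z−4=v, s−4=o, a−4=w.

vow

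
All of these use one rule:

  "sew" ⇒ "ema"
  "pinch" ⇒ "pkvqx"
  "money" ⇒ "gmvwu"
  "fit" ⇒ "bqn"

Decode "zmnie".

Read the word backwards and shift each letter +8.
Decoding zmnie: shift back: z−8=r, m−8=e, n−8=f, i−8=a, e−8=w → refaw; then reverse → wafer.

wafer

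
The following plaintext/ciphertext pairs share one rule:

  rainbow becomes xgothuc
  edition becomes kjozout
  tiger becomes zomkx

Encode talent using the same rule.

Compare letters: r→x is +6, a→g is +6, i→o is +6 — a constant shift. It's a constant shift of +6 (ROT6).
Applying it to talent: t+6=z, a+6=g, l+6=r, e+6=k, n+6=t, t+6=z.

zgrktz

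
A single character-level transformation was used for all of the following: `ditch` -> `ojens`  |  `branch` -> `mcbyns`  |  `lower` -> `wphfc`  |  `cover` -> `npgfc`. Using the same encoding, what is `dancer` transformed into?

The shift depends on letter class: consonant d→o is +11, but vowel i→j is +1. Two shifts are in play — +1 for a/e/i/o/u, +11 for every other letter.
For dancer: d(cons)+11=o, a(vowel)+1=b, n(cons)+11=y, c(cons)+11=n, e(vowel)+1=f, r(cons)+11=c.

obynfc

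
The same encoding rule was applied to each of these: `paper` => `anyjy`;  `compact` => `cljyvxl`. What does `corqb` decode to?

The output letters match the input read backwards, each shifted +9: paper reversed is repap. The word is reversed, then every letter is shifted forward by 9.
Decoding corqb: shift back: c−9=t, o−9=f, r−9=i, q−9=h, b−9=s → tfihs; then reverse → shift.

shift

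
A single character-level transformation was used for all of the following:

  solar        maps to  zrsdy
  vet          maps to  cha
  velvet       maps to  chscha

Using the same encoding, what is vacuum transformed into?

cdjxxt

Two shifts are in play — +3 for a/e/i/o/u, +7 for every other letter.
On vacuum: v(cons)+7=c, a(vowel)+3=d, c(cons)+7=j, u(vowel)+3=x, u(vowel)+3=x, m(cons)+7=t.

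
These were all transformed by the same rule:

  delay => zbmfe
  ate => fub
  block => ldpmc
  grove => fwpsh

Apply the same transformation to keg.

hfl

The output letters match the input read backwards, each shifted +1: delay reversed is yaled. The word is reversed, then every letter is shifted forward by 1.
On keg: reverse → gek; then shift: g+1=h, e+1=f, k+1=l.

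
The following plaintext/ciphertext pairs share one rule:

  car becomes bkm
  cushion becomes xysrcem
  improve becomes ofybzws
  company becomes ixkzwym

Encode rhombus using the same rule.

The output letters match the input read backwards, each shifted +10: car reversed is rac. The word is reversed, then every letter is shifted forward by 10.
For rhombus: reverse → submohr; then shift: s+10=c, u+10=e, b+10=l, m+10=w, o+10=y, h+10=r, r+10=b.

celwyrb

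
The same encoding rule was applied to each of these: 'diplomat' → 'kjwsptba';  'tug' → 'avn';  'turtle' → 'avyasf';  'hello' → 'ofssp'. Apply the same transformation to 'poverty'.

wpcfyaf

The shift depends on letter class: consonant d→k is +7, but vowel i→j is +1. Vowels shift forward by 1 and consonants shift forward by 7.
For poverty: p(cons)+7=w, o(vowel)+1=p, v(cons)+7=c, e(vowel)+1=f, r(cons)+7=y, t(cons)+7=a, y(cons)+7=f.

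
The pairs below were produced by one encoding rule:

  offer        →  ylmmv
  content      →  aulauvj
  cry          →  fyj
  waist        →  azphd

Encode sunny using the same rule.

The output letters match the input read backwards, each shifted +7: offer reversed is reffo. Two steps: reverse the string, then apply a Caesar shift of +7.
On sunny: reverse → ynnus; then shift: y+7=f, n+7=u, n+7=u, u+7=b, s+7=z.

fuubz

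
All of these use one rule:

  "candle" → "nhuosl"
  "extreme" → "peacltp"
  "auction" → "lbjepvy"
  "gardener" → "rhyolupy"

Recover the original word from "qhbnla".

Shifts by position in candle: pos 0: c→n (+11), pos 1: a→h (+7), pos 2: n→u (+7), pos 3: d→o (+11), pos 4: l→s (+7), pos 5: e→l (+7) — repeating every 3. The shifts repeat in a cycle of length 3: positions 0,1,… shift by +11, +7, +7, then the pattern repeats.
Undoing it on qhbnla: q−11=f, h−7=a, b−7=u, n−11=c, l−7=e, a−7=t.

faucet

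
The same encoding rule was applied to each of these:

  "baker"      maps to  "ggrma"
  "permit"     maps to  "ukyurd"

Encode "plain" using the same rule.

Each letter shifts forward by (position + 5), i.e. 5, 6, 7, … — the shift grows by one for each successive letter.
For plain: p+5=u, l+6=r, a+7=h, i+8=q, n+9=w.

urhqw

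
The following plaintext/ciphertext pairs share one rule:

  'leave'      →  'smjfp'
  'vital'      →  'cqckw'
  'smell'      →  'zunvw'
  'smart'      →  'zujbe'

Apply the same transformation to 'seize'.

In leave: l→s is +7, e→m is +8, a→j is +9, v→f is +10 — the shift increases by 1 each position. The shift increases by 1 at each position, starting from +7: 7, 8, 9, ….
For seize: s+7=z, e+8=m, i+9=r, z+10=j, e+11=p.

zmrjp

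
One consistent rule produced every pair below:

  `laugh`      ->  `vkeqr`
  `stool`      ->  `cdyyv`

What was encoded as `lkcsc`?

This is a Caesar cipher with shift 10.
Undoing it on lkcsc: l−10=b, k−10=a, c−10=s, s−10=i, c−10=s.

basis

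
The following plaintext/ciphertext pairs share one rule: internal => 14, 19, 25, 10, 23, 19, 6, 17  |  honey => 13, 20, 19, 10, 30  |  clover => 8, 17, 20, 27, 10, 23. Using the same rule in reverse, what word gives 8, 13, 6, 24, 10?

chase

i is letter #9 and maps to 14: an offset of 5. The number is (letter's place in the alphabet, a=1) + 5.
Decoding 8, 13, 6, 24, 10: 8→(8−5)÷1=3=c, 13→(13−5)÷1=8=h, 6→(6−5)÷1=1=a, 24→(24−5)÷1=19=s, 10→(10−5)÷1=5=e.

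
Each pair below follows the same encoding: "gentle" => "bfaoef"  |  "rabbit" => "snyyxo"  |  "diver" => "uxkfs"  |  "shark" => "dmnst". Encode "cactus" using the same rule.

jnjozd

Treating letters as 0–25, the rule is x ↦ 11x + 13 (mod 26).
On cactus: c(2)→11·2+13≡9=j; a(0)→11·0+13≡13=n; c(2)→11·2+13≡9=j; t(19)→11·19+13≡14=o; u(20)→11·20+13≡25=z; s(18)→11·18+13≡3=d (all mod 26).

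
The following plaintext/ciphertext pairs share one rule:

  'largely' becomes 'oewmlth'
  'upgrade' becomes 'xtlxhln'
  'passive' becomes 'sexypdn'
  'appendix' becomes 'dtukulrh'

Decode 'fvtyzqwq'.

crossing

In largely: l→o is +3, a→e is +4, r→w is +5, g→m is +6 — the shift increases by 1 each position. Each letter shifts forward by (position + 3), i.e. 3, 4, 5, … — the shift grows by one for each successive letter.
Undoing it on fvtyzqwq: f−3=c, v−4=r, t−5=o, y−6=s, z−7=s, q−8=i, w−9=n, q−10=g.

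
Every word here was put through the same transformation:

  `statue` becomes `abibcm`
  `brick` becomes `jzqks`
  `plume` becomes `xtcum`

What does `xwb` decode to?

Compare letters: s→a is +8, t→b is +8, a→i is +8 — a constant shift. Every letter moves 8 places later in the alphabet, wrapping around z→a.
Reversing it on xwb: x−8=p, w−8=o, b−8=t.

pot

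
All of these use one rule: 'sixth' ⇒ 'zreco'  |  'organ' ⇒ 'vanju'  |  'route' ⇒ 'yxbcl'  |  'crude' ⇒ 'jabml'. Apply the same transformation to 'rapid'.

yjwrk

Shifts by position in sixth: pos 0: s→z (+7), pos 1: i→r (+9), pos 2: x→e (+7), pos 3: t→c (+9) — repeating every 2. A repeating key of period 2 is used — shifts +7, +9 over and over.
Applying it to rapid: r+7=y, a+9=j, p+7=w, i+9=r, d+7=k.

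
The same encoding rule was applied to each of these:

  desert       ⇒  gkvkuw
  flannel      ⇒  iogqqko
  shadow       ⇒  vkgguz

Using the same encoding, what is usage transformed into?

avgjk

The rule splits by letter class: vowels +6, consonants +3.
On usage: u(vowel)+6=a, s(cons)+3=v, a(vowel)+6=g, g(cons)+3=j, e(vowel)+6=k.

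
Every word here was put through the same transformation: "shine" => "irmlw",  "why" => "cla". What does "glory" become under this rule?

cvspk

The output letters match the input read backwards, each shifted +4: shine reversed is enihs. Two steps: reverse the string, then apply a Caesar shift of +4.
Applying it to glory: reverse → yrolg; then shift: y+4=c, r+4=v, o+4=s, l+4=p, g+4=k.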